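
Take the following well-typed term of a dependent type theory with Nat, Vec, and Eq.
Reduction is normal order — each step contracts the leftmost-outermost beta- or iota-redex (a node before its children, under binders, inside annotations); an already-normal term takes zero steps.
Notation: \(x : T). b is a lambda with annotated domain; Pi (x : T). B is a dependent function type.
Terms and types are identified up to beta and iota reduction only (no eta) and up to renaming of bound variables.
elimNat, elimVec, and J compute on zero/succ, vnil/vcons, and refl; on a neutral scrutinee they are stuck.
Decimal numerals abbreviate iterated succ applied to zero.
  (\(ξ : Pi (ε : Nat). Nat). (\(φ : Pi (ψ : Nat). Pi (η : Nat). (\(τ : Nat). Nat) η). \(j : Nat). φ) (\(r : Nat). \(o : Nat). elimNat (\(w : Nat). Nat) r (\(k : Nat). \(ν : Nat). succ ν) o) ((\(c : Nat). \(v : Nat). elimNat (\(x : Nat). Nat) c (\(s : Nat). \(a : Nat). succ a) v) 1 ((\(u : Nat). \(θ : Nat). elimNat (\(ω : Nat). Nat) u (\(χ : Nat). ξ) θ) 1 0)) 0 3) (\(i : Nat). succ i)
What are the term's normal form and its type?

resulting normal form:
  3
inferred type:
  Nat
observation: reduction starts at a beta-redex, and 15 normal-order steps reach the normal form.


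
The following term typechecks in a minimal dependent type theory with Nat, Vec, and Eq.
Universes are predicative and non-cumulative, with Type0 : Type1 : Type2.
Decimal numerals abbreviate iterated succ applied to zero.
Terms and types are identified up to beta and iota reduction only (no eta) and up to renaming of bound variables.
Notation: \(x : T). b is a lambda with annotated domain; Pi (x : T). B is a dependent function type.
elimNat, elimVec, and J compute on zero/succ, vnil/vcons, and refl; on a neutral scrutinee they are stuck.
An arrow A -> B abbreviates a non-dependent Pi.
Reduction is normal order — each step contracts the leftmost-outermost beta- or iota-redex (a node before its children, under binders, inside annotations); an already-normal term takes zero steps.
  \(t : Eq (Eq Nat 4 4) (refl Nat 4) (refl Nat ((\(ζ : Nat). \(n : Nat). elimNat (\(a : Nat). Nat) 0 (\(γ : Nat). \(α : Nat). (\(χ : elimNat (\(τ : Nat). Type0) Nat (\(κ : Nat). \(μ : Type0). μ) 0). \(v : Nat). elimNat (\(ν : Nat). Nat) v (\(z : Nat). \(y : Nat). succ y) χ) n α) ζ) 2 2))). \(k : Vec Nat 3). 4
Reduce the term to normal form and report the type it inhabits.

normal form:
  \(t : Eq (Eq Nat 4 4) (refl Nat 4) (refl Nat 4)). \(ζ : Vec Nat 3). 4
the term's type:
  Eq (Eq Nat 4 4) (refl Nat 4) (refl Nat 4) -> Vec Nat 3 -> Nat
observation: the leftmost-outermost redex is a beta-redex, and normalization takes 27 steps.


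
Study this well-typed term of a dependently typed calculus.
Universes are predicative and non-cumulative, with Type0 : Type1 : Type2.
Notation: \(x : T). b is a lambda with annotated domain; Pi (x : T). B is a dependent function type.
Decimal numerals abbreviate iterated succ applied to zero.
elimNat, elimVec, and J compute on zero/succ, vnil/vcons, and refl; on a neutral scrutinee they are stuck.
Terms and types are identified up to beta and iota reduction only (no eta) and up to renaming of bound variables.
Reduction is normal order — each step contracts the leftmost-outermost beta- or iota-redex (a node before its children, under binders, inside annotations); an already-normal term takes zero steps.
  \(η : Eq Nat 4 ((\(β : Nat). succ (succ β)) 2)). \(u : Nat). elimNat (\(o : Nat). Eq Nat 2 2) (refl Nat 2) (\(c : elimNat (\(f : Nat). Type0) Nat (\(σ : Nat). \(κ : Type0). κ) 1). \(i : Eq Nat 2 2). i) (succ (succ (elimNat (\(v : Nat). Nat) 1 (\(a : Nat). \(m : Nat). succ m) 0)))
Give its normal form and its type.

resulting normal form:
  \(η : Eq Nat 4 4). \(β : Nat). refl Nat 2
the term's type:
  Pi (η : Eq Nat 4 4). Pi (β : Nat). Eq Nat 2 2


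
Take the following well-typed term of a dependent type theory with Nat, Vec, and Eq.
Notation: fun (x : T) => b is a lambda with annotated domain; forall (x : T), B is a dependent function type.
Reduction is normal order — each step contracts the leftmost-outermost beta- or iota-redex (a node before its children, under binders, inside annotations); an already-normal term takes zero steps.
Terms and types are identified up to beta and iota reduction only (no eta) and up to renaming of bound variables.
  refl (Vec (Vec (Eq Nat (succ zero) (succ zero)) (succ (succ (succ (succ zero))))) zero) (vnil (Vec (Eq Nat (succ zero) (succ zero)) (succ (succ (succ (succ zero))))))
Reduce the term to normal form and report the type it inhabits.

normal form:
  refl (Vec (Vec (Eq Nat (succ zero) (succ zero)) (succ (succ (succ (succ zero))))) zero) (vnil (Vec (Eq Nat (succ zero) (succ zero)) (succ (succ (succ (succ zero))))))
the term's type:
  Eq (Vec (Vec (Eq Nat (succ zero) (succ zero)) (succ (succ (succ (succ zero))))) zero) (vnil (Vec (Eq Nat (succ zero) (succ zero)) (succ (succ (succ (succ zero)))))) (vnil (Vec (Eq Nat (succ zero) (succ zero)) (succ (succ (succ (succ zero))))))
observation: the term is already in normal form.


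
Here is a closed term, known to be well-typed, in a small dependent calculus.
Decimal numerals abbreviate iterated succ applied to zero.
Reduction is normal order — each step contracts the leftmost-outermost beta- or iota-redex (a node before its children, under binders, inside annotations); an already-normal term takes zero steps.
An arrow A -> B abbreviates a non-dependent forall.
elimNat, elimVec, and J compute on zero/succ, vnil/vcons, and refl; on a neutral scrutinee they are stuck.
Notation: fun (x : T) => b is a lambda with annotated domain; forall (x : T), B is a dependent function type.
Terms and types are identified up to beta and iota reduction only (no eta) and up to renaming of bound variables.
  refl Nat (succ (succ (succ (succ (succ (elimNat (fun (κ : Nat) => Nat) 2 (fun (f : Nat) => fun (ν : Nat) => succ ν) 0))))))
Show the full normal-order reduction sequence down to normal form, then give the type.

normal-order reduction:
  refl Nat (succ (succ (succ (succ (succ (elimNat (fun (κ : Nat) => Nat) 2 (fun (f : Nat) => fun (ν : Nat) => succ ν) 0))))))
  ~> refl Nat 7
inferred type:
  Eq Nat 7 7


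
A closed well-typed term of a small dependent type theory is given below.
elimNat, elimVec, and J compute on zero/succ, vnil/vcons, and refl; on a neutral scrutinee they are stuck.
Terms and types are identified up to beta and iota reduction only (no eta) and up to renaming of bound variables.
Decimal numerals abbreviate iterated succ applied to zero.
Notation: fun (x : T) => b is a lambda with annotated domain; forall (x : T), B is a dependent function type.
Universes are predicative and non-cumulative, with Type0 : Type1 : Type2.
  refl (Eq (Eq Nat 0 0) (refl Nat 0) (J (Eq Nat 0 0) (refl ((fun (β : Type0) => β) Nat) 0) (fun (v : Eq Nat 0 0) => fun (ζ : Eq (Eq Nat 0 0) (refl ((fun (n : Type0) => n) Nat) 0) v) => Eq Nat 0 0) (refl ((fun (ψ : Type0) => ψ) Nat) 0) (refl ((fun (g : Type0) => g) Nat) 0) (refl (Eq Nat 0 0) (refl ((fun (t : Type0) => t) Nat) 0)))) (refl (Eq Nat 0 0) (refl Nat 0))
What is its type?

the term's type:
  Eq (Eq (Eq Nat 0 0) (refl Nat 0) (refl Nat 0)) (refl (Eq Nat 0 0) (refl Nat 0)) (refl (Eq Nat 0 0) (refl Nat 0))


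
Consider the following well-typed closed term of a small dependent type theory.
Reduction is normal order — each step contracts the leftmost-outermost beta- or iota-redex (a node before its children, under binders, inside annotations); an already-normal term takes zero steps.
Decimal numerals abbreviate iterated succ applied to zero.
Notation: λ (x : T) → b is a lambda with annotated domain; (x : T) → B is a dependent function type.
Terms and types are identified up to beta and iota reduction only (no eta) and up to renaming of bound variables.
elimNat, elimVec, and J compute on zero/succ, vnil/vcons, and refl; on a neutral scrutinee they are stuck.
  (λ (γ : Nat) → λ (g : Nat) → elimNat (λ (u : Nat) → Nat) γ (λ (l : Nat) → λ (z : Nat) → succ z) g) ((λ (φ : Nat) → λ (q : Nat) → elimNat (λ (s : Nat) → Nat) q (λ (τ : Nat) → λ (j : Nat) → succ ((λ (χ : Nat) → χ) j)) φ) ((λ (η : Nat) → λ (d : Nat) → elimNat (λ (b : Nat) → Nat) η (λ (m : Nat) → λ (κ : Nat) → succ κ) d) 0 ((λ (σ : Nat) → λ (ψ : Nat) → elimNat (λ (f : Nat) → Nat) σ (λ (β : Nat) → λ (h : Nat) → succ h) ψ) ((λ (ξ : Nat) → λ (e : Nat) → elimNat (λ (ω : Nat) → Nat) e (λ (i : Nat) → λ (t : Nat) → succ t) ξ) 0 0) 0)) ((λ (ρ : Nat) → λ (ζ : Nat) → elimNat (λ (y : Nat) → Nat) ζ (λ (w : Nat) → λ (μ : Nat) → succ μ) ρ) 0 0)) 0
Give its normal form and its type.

normal form:
  0
type:
  Nat
observation: the term reaches its normal form after 19 normal-order steps.


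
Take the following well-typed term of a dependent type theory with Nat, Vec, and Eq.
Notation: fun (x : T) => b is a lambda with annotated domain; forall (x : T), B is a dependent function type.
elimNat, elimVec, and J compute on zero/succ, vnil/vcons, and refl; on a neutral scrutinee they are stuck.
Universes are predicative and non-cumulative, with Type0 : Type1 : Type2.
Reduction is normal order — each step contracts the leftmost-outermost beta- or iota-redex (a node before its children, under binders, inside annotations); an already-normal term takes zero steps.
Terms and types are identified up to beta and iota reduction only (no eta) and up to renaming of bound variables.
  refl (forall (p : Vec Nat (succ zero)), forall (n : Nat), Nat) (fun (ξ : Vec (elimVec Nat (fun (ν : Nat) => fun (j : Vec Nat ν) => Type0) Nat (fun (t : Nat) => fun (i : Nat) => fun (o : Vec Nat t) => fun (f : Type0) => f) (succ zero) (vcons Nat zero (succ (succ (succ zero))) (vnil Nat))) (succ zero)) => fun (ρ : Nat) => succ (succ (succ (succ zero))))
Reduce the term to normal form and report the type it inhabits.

reduced normal form:
  refl (forall (p : Vec Nat (succ zero)), forall (n : Nat), Nat) (fun (ξ : Vec Nat (succ zero)) => fun (ν : Nat) => succ (succ (succ (succ zero))))
type:
  Eq (forall (p : Vec Nat (succ zero)), forall (n : Nat), Nat) (fun (ξ : Vec Nat (succ zero)) => fun (ν : Nat) => succ (succ (succ (succ zero)))) (fun (j : Vec Nat (succ zero)) => fun (t : Nat) => succ (succ (succ (succ zero))))
observation: reduction starts at an elimVec iota-redex, and 6 normal-order steps reach the normal form.


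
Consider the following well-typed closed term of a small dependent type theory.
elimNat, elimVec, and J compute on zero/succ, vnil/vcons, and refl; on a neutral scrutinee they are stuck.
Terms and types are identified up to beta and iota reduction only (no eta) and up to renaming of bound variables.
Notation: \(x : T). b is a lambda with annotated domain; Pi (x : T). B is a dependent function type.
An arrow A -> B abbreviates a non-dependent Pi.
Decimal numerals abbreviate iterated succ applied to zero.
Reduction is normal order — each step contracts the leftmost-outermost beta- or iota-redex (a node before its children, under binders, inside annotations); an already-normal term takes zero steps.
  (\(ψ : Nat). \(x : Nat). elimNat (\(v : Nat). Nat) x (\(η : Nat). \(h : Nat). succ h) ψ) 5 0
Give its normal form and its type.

reduced normal form:
  5
the term's type:
  Nat
observation: the leftmost-outermost redex is a beta-redex, and normalization takes 18 steps.


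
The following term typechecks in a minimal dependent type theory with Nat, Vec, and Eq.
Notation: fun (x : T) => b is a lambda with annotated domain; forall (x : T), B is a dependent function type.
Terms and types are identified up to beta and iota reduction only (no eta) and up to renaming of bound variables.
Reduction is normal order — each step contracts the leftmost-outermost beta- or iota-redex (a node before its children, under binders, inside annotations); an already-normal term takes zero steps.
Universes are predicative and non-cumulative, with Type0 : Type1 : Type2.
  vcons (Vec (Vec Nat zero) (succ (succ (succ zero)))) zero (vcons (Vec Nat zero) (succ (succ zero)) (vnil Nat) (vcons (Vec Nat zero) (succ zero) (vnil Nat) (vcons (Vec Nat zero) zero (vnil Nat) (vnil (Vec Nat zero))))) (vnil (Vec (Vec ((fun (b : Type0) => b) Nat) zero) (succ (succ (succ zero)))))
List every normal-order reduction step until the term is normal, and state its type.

normal-order reduction sequence:
  vcons (Vec (Vec Nat zero) (succ (succ (succ zero)))) zero (vcons (Vec Nat zero) (succ (succ zero)) (vnil Nat) (vcons (Vec Nat zero) (succ zero) (vnil Nat) (vcons (Vec Nat zero) zero (vnil Nat) (vnil (Vec Nat zero))))) (vnil (Vec (Vec ((fun (b : Type0) => b) Nat) zero) (succ (succ (succ zero)))))
  ~> vcons (Vec (Vec Nat zero) (succ (succ (succ zero)))) zero (vcons (Vec Nat zero) (succ (succ zero)) (vnil Nat) (vcons (Vec Nat zero) (succ zero) (vnil Nat) (vcons (Vec Nat zero) zero (vnil Nat) (vnil (Vec Nat zero))))) (vnil (Vec (Vec Nat zero) (succ (succ (succ zero)))))
type:
  Vec (Vec (Vec Nat zero) (succ (succ (succ zero)))) (succ zero)


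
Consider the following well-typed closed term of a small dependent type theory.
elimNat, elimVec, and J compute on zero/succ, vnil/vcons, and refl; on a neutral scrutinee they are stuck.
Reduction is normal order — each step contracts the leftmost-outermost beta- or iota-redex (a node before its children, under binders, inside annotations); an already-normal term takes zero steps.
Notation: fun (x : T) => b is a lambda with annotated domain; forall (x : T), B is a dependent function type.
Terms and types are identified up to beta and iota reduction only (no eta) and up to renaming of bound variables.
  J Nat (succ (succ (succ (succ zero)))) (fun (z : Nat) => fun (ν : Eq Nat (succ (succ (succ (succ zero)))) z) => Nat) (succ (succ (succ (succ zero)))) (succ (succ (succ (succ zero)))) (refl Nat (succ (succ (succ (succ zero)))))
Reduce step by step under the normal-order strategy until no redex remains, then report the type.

normal-order reduction:
  J Nat (succ (succ (succ (succ zero)))) (fun (z : Nat) => fun (ν : Eq Nat (succ (succ (succ (succ zero)))) z) => Nat) (succ (succ (succ (succ zero)))) (succ (succ (succ (succ zero)))) (refl Nat (succ (succ (succ (succ zero)))))
  ~> succ (succ (succ (succ zero)))
inferred type:
  Nat


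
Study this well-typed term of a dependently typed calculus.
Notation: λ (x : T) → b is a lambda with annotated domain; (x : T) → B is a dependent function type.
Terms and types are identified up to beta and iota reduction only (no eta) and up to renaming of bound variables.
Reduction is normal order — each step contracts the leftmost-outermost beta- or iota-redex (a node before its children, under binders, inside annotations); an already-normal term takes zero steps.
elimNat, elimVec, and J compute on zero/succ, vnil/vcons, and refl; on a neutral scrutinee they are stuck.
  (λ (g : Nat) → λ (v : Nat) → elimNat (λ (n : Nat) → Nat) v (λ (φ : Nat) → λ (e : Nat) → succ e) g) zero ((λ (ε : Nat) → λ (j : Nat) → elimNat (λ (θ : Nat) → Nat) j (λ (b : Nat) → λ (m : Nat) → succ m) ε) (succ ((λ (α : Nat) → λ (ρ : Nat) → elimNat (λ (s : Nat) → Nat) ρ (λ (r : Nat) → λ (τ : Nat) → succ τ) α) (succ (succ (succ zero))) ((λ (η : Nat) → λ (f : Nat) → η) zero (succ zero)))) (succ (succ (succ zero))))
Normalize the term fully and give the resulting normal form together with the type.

reduced normal form:
  succ (succ (succ (succ (succ (succ (succ zero))))))
inferred type:
  Nat
observation: contracting a beta-redex first, the term normalizes in 32 steps.


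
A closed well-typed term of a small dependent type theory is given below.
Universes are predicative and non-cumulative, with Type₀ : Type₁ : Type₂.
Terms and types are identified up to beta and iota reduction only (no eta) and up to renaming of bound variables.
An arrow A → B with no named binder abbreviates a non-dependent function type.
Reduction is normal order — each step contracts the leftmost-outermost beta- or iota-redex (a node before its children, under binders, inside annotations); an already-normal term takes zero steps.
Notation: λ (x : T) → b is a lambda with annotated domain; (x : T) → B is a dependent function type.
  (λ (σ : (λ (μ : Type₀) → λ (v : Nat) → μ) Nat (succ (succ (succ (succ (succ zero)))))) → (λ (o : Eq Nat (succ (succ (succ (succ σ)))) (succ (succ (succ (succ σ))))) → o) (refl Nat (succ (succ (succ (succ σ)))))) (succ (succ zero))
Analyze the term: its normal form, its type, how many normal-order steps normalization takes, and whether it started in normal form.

resulting normal form:
  refl Nat (succ (succ (succ (succ (succ (succ zero))))))
the term's type:
  Eq Nat (succ (succ (succ (succ (succ (succ zero)))))) (succ (succ (succ (succ (succ (succ zero))))))
reduction steps (normal order): 2
already normal: no
first redex: a beta-redex


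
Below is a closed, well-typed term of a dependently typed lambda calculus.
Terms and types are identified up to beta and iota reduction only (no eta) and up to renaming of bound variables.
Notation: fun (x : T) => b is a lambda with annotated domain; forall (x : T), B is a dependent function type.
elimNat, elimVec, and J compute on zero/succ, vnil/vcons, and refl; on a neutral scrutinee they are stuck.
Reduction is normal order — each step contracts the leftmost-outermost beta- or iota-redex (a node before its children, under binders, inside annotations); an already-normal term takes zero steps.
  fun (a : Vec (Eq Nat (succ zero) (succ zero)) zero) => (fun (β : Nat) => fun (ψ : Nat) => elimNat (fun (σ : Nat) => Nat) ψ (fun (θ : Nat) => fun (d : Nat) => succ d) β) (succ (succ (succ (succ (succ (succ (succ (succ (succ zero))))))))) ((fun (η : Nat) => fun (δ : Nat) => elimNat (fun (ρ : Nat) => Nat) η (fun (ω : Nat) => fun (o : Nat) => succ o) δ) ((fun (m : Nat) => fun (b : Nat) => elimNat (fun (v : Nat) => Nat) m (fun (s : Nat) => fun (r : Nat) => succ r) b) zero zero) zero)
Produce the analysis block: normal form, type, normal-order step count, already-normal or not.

resulting normal form:
  fun (a : Vec (Eq Nat (succ zero) (succ zero)) zero) => succ (succ (succ (succ (succ (succ (succ (succ (succ zero))))))))
type:
  forall (a : Vec (Eq Nat (succ zero) (succ zero)) zero), Nat
normal-order step count: 36
term was already normal: no
first contracted redex: a beta-redex


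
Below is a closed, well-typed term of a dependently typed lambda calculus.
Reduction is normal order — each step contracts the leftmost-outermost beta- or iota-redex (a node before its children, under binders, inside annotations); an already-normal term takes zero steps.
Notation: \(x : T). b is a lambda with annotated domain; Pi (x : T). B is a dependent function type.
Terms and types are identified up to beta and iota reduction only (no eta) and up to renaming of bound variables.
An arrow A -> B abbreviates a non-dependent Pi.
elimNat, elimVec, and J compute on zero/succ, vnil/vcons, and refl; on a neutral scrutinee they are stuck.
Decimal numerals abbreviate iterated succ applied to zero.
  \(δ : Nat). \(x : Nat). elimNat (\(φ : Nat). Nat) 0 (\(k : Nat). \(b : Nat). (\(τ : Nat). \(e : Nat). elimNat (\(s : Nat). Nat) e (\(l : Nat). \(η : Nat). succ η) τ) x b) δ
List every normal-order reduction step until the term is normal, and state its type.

normal-order reduction sequence:
  \(δ : Nat). \(x : Nat). elimNat (\(φ : Nat). Nat) 0 (\(k : Nat). \(b : Nat). (\(τ : Nat). \(e : Nat). elimNat (\(s : Nat). Nat) e (\(l : Nat). \(η : Nat). succ η) τ) x b) δ
  ~> \(δ : Nat). \(x : Nat). elimNat (\(φ : Nat). Nat) 0 (\(k : Nat). \(b : Nat). (\(τ : Nat). elimNat (\(e : Nat). Nat) τ (\(s : Nat). \(l : Nat). succ l) x) b) δ
  ~> \(δ : Nat). \(x : Nat). elimNat (\(φ : Nat). Nat) 0 (\(k : Nat). \(b : Nat). elimNat (\(τ : Nat). Nat) b (\(e : Nat). \(s : Nat). succ s) x) δ
inferred type:
  Nat -> Nat -> Nat


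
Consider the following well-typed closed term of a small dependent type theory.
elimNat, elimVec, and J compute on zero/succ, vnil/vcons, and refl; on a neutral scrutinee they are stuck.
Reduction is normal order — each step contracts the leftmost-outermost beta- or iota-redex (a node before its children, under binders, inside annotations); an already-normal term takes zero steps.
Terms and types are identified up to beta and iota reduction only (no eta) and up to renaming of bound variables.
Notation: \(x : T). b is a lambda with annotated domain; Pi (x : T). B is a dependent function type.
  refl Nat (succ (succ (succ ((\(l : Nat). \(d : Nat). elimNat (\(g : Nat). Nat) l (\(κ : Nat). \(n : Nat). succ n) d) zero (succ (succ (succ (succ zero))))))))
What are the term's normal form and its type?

normal form:
  refl Nat (succ (succ (succ (succ (succ (succ (succ zero)))))))
inferred type:
  Eq Nat (succ (succ (succ (succ (succ (succ (succ zero))))))) (succ (succ (succ (succ (succ (succ (succ zero)))))))
observation: 15 normal-order steps normalize the term, beginning with a beta-redex.


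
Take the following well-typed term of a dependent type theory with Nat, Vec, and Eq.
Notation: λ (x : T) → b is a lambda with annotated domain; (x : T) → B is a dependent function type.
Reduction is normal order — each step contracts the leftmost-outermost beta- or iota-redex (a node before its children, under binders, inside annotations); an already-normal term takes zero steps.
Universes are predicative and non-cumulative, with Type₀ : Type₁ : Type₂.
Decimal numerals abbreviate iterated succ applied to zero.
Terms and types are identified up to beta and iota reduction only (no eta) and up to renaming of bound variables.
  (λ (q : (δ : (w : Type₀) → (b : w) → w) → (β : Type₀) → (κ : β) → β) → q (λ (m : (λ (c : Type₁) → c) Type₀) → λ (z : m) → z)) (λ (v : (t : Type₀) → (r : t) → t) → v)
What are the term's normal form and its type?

reduced normal form:
  λ (q : Type₀) → λ (δ : q) → δ
inferred type:
  (q : Type₀) → (δ : q) → q


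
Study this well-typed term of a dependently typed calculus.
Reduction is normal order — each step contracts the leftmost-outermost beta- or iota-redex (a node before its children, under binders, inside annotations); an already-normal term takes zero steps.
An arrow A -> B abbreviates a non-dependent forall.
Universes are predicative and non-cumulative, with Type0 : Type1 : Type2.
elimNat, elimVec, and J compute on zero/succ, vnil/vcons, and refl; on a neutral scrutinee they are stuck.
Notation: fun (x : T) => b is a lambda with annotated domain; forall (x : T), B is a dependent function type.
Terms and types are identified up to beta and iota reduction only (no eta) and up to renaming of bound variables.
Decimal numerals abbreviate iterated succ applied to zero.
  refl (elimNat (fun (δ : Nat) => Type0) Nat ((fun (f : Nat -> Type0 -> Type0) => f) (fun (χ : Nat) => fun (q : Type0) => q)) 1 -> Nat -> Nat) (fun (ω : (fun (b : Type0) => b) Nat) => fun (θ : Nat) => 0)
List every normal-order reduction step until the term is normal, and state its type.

normal-order reduction:
  refl (elimNat (fun (δ : Nat) => Type0) Nat ((fun (f : Nat -> Type0 -> Type0) => f) (fun (χ : Nat) => fun (q : Type0) => q)) 1 -> Nat -> Nat) (fun (ω : (fun (b : Type0) => b) Nat) => fun (θ : Nat) => 0)
  ~> refl ((fun (δ : Nat -> Type0 -> Type0) => δ) (fun (f : Nat) => fun (χ : Type0) => χ) 0 (elimNat (fun (q : Nat) => Type0) Nat ((fun (ω : Nat -> Type0 -> Type0) => ω) (fun (b : Nat) => fun (θ : Type0) => θ)) 0) -> Nat -> Nat) (fun (j : (fun (x : Type0) => x) Nat) => fun (γ : Nat) => 0)
  ~> refl ((fun (δ : Nat) => fun (f : Type0) => f) 0 (elimNat (fun (χ : Nat) => Type0) Nat ((fun (q : Nat -> Type0 -> Type0) => q) (fun (ω : Nat) => fun (b : Type0) => b)) 0) -> Nat -> Nat) (fun (θ : (fun (j : Type0) => j) Nat) => fun (x : Nat) => 0)
  ~> refl ((fun (δ : Type0) => δ) (elimNat (fun (f : Nat) => Type0) Nat ((fun (χ : Nat -> Type0 -> Type0) => χ) (fun (q : Nat) => fun (ω : Type0) => ω)) 0) -> Nat -> Nat) (fun (b : (fun (θ : Type0) => θ) Nat) => fun (j : Nat) => 0)
  ~> refl (elimNat (fun (δ : Nat) => Type0) Nat ((fun (f : Nat -> Type0 -> Type0) => f) (fun (χ : Nat) => fun (q : Type0) => q)) 0 -> Nat -> Nat) (fun (ω : (fun (b : Type0) => b) Nat) => fun (θ : Nat) => 0)
  ~> refl (Nat -> Nat -> Nat) (fun (δ : (fun (f : Type0) => f) Nat) => fun (χ : Nat) => 0)
  ~> refl (Nat -> Nat -> Nat) (fun (δ : Nat) => fun (f : Nat) => 0)
inferred type:
  Eq (Nat -> Nat -> Nat) (fun (δ : Nat) => fun (f : Nat) => 0) (fun (χ : Nat) => fun (q : Nat) => 0)


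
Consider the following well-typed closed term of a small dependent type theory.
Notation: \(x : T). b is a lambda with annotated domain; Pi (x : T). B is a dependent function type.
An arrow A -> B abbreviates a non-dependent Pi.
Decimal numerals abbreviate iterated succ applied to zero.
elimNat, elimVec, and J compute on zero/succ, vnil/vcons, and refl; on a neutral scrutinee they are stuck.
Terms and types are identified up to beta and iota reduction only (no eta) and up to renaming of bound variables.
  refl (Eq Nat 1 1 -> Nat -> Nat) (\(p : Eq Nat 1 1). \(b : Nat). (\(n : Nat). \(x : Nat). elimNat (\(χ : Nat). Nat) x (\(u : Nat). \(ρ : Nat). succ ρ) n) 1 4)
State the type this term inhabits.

the term's type:
  Eq (Eq Nat 1 1 -> Nat -> Nat) (\(p : Eq Nat 1 1). \(b : Nat). 5) (\(n : Eq Nat 1 1). \(x : Nat). 5)


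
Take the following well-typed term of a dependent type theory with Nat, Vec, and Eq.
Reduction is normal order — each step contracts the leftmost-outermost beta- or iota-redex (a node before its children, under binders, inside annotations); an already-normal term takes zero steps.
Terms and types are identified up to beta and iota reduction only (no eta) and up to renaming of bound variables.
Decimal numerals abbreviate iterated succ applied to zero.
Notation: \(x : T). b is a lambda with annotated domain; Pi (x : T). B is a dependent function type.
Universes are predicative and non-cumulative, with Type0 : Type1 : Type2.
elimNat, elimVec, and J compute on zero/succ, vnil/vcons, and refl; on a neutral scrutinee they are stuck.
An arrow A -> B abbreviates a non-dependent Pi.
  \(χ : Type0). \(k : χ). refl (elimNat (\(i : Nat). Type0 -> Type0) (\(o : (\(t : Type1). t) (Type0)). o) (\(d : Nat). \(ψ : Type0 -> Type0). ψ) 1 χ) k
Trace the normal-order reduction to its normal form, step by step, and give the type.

normal-order reduction:
  \(χ : Type0). \(k : χ). refl (elimNat (\(i : Nat). Type0 -> Type0) (\(o : (\(t : Type1). t) (Type0)). o) (\(d : Nat). \(ψ : Type0 -> Type0). ψ) 1 χ) k
  ~> \(χ : Type0). \(k : χ). refl ((\(i : Nat). \(o : Type0 -> Type0). o) 0 (elimNat (\(t : Nat). Type0 -> Type0) (\(d : (\(ψ : Type1). ψ) (Type0)). d) (\(f : Nat). \(ζ : Type0 -> Type0). ζ) 0) χ) k
  ~> \(χ : Type0). \(k : χ). refl ((\(i : Type0 -> Type0). i) (elimNat (\(o : Nat). Type0 -> Type0) (\(t : (\(d : Type1). d) (Type0)). t) (\(ψ : Nat). \(f : Type0 -> Type0). f) 0) χ) k
  ~> \(χ : Type0). \(k : χ). refl (elimNat (\(i : Nat). Type0 -> Type0) (\(o : (\(t : Type1). t) (Type0)). o) (\(d : Nat). \(ψ : Type0 -> Type0). ψ) 0 χ) k
  ~> \(χ : Type0). \(k : χ). refl ((\(i : (\(o : Type1). o) (Type0)). i) χ) k
  ~> \(χ : Type0). \(k : χ). refl χ k
inferred type:
  Pi (χ : Type0). Pi (k : χ). Eq χ k k


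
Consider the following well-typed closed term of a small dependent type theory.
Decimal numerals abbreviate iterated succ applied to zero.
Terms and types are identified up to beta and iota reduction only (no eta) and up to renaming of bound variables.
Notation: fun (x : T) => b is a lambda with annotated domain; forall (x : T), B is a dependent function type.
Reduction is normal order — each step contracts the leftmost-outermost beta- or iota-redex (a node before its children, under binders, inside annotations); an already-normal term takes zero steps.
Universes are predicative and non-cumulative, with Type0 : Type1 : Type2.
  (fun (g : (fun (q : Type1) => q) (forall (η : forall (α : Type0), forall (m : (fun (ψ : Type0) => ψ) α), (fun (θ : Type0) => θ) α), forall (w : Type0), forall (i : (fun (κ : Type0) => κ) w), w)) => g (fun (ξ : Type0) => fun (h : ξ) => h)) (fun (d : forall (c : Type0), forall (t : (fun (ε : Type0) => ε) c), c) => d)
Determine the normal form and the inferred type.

resulting normal form:
  fun (g : Type0) => fun (q : g) => q
the term's type:
  forall (g : Type0), forall (q : g), g
observation: the leftmost-outermost redex is a beta-redex, and normalization takes 2 steps.


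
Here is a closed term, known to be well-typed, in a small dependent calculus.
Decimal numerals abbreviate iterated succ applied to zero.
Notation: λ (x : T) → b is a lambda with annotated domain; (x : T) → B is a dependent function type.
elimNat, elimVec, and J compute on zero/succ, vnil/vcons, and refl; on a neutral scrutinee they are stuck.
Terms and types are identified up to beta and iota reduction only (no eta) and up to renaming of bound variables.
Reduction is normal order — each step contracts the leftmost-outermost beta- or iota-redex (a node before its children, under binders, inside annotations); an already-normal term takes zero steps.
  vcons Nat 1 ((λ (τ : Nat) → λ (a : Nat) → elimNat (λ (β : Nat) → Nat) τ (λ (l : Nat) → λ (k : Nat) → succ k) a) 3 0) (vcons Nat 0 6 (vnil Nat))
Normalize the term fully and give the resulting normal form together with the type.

normal form:
  vcons Nat 1 3 (vcons Nat 0 6 (vnil Nat))
the term's type:
  Vec Nat 2


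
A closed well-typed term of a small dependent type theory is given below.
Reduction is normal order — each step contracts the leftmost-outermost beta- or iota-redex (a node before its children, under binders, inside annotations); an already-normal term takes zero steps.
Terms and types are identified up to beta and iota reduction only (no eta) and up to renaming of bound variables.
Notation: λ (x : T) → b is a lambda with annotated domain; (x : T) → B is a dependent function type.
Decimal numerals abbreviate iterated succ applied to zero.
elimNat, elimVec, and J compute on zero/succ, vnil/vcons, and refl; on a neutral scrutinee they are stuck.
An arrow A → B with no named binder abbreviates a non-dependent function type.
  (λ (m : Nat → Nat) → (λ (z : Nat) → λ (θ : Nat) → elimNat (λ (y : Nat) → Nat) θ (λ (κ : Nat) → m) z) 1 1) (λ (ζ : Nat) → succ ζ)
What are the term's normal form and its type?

resulting normal form:
  2
inferred type:
  Nat
observation: the term reaches its normal form after 7 normal-order steps.


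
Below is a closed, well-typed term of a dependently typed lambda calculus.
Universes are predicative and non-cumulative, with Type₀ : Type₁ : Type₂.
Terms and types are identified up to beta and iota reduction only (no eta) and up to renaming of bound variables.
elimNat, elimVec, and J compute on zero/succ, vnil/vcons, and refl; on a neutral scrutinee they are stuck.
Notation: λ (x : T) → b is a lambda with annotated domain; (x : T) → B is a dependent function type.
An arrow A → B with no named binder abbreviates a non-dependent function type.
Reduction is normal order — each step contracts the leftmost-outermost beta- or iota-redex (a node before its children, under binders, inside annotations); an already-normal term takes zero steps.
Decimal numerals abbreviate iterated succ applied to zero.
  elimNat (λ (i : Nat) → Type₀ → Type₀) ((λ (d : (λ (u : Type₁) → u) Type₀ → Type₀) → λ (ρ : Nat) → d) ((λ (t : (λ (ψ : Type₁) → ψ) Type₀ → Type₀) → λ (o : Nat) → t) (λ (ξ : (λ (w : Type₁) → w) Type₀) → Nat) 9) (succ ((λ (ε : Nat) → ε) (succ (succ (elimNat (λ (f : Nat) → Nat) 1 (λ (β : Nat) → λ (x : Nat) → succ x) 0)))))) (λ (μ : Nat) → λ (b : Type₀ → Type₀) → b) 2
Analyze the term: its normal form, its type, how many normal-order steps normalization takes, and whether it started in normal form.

normal form:
  λ (i : Type₀) → Nat
inferred type:
  Type₀ → Type₀
normal-order step count: 12
term was already normal: no
first redex: an elimNat iota-redex


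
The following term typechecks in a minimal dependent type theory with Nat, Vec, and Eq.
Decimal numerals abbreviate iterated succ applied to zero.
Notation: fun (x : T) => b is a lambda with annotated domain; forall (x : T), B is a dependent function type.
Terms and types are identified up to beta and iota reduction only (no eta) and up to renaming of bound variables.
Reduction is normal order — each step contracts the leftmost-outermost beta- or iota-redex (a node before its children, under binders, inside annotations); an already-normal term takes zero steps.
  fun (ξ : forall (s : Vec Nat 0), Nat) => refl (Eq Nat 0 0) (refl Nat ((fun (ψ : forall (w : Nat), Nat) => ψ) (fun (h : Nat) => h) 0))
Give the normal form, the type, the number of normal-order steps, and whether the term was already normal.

resulting normal form:
  fun (ξ : forall (s : Vec Nat 0), Nat) => refl (Eq Nat 0 0) (refl Nat 0)
the term's type:
  forall (ξ : forall (s : Vec Nat 0), Nat), Eq (Eq Nat 0 0) (refl Nat 0) (refl Nat 0)
reduction steps (normal order): 2
started in normal form: no
first contracted redex: a beta-redex


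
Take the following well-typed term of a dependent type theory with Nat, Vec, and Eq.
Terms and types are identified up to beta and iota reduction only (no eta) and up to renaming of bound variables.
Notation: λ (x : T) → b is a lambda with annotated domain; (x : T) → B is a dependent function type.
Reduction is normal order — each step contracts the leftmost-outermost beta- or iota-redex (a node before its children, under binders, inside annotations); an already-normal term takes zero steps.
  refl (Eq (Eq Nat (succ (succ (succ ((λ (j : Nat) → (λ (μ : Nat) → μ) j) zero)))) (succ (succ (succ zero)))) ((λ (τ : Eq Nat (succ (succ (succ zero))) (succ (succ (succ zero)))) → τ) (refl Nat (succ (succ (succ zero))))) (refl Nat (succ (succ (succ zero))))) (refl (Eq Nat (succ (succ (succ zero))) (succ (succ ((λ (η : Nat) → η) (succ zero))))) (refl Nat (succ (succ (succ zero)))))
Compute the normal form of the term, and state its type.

normal form:
  refl (Eq (Eq Nat (succ (succ (succ zero))) (succ (succ (succ zero)))) (refl Nat (succ (succ (succ zero)))) (refl Nat (succ (succ (succ zero))))) (refl (Eq Nat (succ (succ (succ zero))) (succ (succ (succ zero)))) (refl Nat (succ (succ (succ zero)))))
inferred type:
  Eq (Eq (Eq Nat (succ (succ (succ zero))) (succ (succ (succ zero)))) (refl Nat (succ (succ (succ zero)))) (refl Nat (succ (succ (succ zero))))) (refl (Eq Nat (succ (succ (succ zero))) (succ (succ (succ zero)))) (refl Nat (succ (succ (succ zero))))) (refl (Eq Nat (succ (succ (succ zero))) (succ (succ (succ zero)))) (refl Nat (succ (succ (succ zero)))))
observation: the leftmost-outermost redex is a beta-redex, and normalization takes 4 steps.


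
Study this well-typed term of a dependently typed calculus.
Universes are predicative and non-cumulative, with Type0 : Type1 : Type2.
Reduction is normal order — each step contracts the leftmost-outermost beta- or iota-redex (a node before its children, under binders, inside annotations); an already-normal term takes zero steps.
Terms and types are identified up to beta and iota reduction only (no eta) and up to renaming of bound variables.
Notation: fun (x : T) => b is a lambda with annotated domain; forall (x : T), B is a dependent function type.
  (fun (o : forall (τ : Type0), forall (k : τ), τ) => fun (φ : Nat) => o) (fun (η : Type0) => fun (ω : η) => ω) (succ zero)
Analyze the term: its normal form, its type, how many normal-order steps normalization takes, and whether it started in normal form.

reduced normal form:
  fun (o : Type0) => fun (τ : o) => τ
type:
  forall (o : Type0), forall (τ : o), o
normal-order step count: 2
already normal: no
first redex: a beta-redex


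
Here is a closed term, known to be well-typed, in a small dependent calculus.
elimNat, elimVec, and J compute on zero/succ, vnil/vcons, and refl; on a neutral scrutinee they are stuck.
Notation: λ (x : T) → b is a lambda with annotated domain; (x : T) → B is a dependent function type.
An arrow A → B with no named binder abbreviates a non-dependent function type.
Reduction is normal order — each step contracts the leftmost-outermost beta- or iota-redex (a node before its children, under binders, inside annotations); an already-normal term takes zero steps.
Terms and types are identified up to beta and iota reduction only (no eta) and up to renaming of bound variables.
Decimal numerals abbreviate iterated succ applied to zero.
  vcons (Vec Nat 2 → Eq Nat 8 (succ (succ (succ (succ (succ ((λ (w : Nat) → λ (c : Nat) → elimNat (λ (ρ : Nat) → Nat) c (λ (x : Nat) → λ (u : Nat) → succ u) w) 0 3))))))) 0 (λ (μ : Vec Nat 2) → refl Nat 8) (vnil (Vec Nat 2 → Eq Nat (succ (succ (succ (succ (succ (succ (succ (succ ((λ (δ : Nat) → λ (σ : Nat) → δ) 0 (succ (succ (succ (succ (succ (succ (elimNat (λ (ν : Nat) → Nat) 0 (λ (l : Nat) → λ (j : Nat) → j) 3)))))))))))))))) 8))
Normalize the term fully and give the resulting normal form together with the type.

normal form:
  vcons (Vec Nat 2 → Eq Nat 8 8) 0 (λ (w : Vec Nat 2) → refl Nat 8) (vnil (Vec Nat 2 → Eq Nat 8 8))
type:
  Vec (Vec Nat 2 → Eq Nat 8 8) 1


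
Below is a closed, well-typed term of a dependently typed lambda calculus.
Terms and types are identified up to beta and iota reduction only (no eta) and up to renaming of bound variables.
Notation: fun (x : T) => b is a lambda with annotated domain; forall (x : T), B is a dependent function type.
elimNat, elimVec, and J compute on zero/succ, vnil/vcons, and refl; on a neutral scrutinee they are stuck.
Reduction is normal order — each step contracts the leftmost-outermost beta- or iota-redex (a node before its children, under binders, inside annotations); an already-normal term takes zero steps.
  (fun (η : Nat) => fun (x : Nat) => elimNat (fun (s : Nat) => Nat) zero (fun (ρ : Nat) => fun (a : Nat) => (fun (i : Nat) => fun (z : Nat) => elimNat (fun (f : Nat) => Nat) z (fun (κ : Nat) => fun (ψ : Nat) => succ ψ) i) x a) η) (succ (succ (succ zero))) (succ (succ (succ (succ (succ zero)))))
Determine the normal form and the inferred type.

resulting normal form:
  succ (succ (succ (succ (succ (succ (succ (succ (succ (succ (succ (succ (succ (succ (succ zero))))))))))))))
inferred type:
  Nat


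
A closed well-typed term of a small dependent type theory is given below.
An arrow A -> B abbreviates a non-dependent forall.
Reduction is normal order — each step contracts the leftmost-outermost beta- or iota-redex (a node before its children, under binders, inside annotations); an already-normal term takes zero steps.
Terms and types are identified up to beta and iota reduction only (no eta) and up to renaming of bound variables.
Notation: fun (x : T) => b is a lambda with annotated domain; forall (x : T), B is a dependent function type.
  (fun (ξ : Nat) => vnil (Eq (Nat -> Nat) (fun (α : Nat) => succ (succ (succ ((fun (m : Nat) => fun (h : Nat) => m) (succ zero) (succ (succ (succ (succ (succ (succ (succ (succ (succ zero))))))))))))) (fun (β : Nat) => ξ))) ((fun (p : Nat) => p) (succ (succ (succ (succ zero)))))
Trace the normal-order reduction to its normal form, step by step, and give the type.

reduction (normal order):
  (fun (ξ : Nat) => vnil (Eq (Nat -> Nat) (fun (α : Nat) => succ (succ (succ ((fun (m : Nat) => fun (h : Nat) => m) (succ zero) (succ (succ (succ (succ (succ (succ (succ (succ (succ zero))))))))))))) (fun (β : Nat) => ξ))) ((fun (p : Nat) => p) (succ (succ (succ (succ zero)))))
  ~> vnil (Eq (Nat -> Nat) (fun (ξ : Nat) => succ (succ (succ ((fun (α : Nat) => fun (m : Nat) => α) (succ zero) (succ (succ (succ (succ (succ (succ (succ (succ (succ zero))))))))))))) (fun (h : Nat) => (fun (β : Nat) => β) (succ (succ (succ (succ zero))))))
  ~> vnil (Eq (Nat -> Nat) (fun (ξ : Nat) => succ (succ (succ ((fun (α : Nat) => succ zero) (succ (succ (succ (succ (succ (succ (succ (succ (succ zero))))))))))))) (fun (m : Nat) => (fun (h : Nat) => h) (succ (succ (succ (succ zero))))))
  ~> vnil (Eq (Nat -> Nat) (fun (ξ : Nat) => succ (succ (succ (succ zero)))) (fun (α : Nat) => (fun (m : Nat) => m) (succ (succ (succ (succ zero))))))
  ~> vnil (Eq (Nat -> Nat) (fun (ξ : Nat) => succ (succ (succ (succ zero)))) (fun (α : Nat) => succ (succ (succ (succ zero)))))
the term's type:
  Vec (Eq (Nat -> Nat) (fun (ξ : Nat) => succ (succ (succ (succ zero)))) (fun (α : Nat) => succ (succ (succ (succ zero))))) zero
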